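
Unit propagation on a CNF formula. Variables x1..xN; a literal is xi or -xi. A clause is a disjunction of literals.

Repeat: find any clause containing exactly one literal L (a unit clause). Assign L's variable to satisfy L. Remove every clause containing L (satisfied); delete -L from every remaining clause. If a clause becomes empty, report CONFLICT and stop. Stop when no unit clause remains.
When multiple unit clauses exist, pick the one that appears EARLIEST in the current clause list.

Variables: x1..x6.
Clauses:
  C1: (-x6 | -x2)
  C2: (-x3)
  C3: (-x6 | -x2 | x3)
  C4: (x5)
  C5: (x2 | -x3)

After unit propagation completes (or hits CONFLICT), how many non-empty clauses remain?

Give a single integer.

unit clause [-3] forces x3=F; simplify:
  drop 3 from [-6, -2, 3] -> [-6, -2]
  satisfied 2 clause(s); 3 remain; assigned so far: [3]
unit clause [5] forces x5=T; simplify:
  satisfied 1 clause(s); 2 remain; assigned so far: [3, 5]

Answer: 2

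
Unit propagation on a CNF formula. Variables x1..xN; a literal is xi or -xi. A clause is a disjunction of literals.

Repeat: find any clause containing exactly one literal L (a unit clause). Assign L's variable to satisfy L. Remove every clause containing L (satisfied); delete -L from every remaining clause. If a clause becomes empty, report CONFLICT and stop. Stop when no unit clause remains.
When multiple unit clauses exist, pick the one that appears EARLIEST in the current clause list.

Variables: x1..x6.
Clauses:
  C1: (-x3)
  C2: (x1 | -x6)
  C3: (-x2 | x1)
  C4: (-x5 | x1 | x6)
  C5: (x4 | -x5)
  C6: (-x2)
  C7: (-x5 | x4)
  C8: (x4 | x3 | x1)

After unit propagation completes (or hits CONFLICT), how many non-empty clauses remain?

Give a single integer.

Answer: 5

Derivation:
unit clause [-3] forces x3=F; simplify:
  drop 3 from [4, 3, 1] -> [4, 1]
  satisfied 1 clause(s); 7 remain; assigned so far: [3]
unit clause [-2] forces x2=F; simplify:
  satisfied 2 clause(s); 5 remain; assigned so far: [2, 3]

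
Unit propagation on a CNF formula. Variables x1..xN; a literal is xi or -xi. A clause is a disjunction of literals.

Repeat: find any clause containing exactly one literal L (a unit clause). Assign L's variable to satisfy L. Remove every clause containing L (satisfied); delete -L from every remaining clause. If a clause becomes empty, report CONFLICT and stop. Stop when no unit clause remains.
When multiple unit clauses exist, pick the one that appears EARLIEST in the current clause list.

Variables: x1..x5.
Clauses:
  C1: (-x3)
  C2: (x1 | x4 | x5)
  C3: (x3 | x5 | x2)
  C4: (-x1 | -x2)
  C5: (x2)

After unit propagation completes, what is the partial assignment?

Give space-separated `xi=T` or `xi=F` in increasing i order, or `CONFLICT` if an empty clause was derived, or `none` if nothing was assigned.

unit clause [-3] forces x3=F; simplify:
  drop 3 from [3, 5, 2] -> [5, 2]
  satisfied 1 clause(s); 4 remain; assigned so far: [3]
unit clause [2] forces x2=T; simplify:
  drop -2 from [-1, -2] -> [-1]
  satisfied 2 clause(s); 2 remain; assigned so far: [2, 3]
unit clause [-1] forces x1=F; simplify:
  drop 1 from [1, 4, 5] -> [4, 5]
  satisfied 1 clause(s); 1 remain; assigned so far: [1, 2, 3]

Answer: x1=F x2=T x3=F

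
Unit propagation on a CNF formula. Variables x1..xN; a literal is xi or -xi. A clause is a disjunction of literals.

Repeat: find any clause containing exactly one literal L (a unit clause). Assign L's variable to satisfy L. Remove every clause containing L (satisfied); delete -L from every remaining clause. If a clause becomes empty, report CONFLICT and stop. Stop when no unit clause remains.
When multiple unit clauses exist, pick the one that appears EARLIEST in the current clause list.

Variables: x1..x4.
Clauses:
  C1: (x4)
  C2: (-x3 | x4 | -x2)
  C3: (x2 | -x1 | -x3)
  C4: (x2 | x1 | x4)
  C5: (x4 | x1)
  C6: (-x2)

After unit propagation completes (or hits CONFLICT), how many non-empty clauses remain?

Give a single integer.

unit clause [4] forces x4=T; simplify:
  satisfied 4 clause(s); 2 remain; assigned so far: [4]
unit clause [-2] forces x2=F; simplify:
  drop 2 from [2, -1, -3] -> [-1, -3]
  satisfied 1 clause(s); 1 remain; assigned so far: [2, 4]

Answer: 1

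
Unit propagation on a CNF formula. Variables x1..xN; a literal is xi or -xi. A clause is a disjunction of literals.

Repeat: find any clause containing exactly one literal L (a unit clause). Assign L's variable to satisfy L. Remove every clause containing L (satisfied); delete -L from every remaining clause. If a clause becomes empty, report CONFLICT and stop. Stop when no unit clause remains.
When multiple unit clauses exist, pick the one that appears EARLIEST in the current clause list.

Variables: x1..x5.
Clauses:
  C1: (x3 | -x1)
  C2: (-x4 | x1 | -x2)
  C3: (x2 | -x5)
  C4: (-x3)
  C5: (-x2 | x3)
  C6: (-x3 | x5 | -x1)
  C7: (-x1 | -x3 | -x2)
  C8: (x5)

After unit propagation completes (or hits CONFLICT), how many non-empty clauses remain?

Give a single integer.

unit clause [-3] forces x3=F; simplify:
  drop 3 from [3, -1] -> [-1]
  drop 3 from [-2, 3] -> [-2]
  satisfied 3 clause(s); 5 remain; assigned so far: [3]
unit clause [-1] forces x1=F; simplify:
  drop 1 from [-4, 1, -2] -> [-4, -2]
  satisfied 1 clause(s); 4 remain; assigned so far: [1, 3]
unit clause [-2] forces x2=F; simplify:
  drop 2 from [2, -5] -> [-5]
  satisfied 2 clause(s); 2 remain; assigned so far: [1, 2, 3]
unit clause [-5] forces x5=F; simplify:
  drop 5 from [5] -> [] (empty!)
  satisfied 1 clause(s); 1 remain; assigned so far: [1, 2, 3, 5]
CONFLICT (empty clause)

Answer: 0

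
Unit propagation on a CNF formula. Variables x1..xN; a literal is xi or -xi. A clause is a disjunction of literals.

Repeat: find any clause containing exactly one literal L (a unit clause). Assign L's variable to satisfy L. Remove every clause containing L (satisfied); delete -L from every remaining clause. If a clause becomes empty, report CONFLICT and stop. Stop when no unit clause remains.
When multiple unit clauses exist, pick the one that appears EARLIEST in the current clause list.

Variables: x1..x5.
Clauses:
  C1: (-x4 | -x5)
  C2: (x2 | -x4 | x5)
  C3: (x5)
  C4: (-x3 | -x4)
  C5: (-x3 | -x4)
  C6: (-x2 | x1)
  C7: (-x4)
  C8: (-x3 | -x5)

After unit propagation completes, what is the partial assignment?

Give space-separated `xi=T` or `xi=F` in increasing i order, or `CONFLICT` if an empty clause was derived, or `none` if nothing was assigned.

Answer: x3=F x4=F x5=T

Derivation:
unit clause [5] forces x5=T; simplify:
  drop -5 from [-4, -5] -> [-4]
  drop -5 from [-3, -5] -> [-3]
  satisfied 2 clause(s); 6 remain; assigned so far: [5]
unit clause [-4] forces x4=F; simplify:
  satisfied 4 clause(s); 2 remain; assigned so far: [4, 5]
unit clause [-3] forces x3=F; simplify:
  satisfied 1 clause(s); 1 remain; assigned so far: [3, 4, 5]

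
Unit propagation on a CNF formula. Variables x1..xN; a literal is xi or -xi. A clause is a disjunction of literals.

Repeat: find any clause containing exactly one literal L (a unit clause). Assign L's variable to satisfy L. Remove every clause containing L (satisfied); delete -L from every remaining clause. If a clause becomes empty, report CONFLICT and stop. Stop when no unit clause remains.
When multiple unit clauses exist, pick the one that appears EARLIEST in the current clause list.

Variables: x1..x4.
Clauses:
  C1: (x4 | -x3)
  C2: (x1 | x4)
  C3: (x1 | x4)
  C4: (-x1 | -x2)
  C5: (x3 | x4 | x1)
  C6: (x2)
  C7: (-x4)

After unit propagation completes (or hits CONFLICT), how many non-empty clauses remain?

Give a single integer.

Answer: 0

Derivation:
unit clause [2] forces x2=T; simplify:
  drop -2 from [-1, -2] -> [-1]
  satisfied 1 clause(s); 6 remain; assigned so far: [2]
unit clause [-1] forces x1=F; simplify:
  drop 1 from [1, 4] -> [4]
  drop 1 from [1, 4] -> [4]
  drop 1 from [3, 4, 1] -> [3, 4]
  satisfied 1 clause(s); 5 remain; assigned so far: [1, 2]
unit clause [4] forces x4=T; simplify:
  drop -4 from [-4] -> [] (empty!)
  satisfied 4 clause(s); 1 remain; assigned so far: [1, 2, 4]
CONFLICT (empty clause)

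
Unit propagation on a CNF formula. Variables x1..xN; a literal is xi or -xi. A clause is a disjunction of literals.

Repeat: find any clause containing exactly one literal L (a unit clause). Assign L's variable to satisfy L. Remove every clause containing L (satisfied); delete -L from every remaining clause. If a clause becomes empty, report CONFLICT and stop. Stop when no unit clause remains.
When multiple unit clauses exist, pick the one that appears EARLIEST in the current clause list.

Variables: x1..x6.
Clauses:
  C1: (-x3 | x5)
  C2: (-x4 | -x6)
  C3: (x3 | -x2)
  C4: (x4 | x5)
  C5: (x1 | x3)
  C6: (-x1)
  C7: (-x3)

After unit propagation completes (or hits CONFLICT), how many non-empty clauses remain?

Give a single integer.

Answer: 3

Derivation:
unit clause [-1] forces x1=F; simplify:
  drop 1 from [1, 3] -> [3]
  satisfied 1 clause(s); 6 remain; assigned so far: [1]
unit clause [3] forces x3=T; simplify:
  drop -3 from [-3, 5] -> [5]
  drop -3 from [-3] -> [] (empty!)
  satisfied 2 clause(s); 4 remain; assigned so far: [1, 3]
CONFLICT (empty clause)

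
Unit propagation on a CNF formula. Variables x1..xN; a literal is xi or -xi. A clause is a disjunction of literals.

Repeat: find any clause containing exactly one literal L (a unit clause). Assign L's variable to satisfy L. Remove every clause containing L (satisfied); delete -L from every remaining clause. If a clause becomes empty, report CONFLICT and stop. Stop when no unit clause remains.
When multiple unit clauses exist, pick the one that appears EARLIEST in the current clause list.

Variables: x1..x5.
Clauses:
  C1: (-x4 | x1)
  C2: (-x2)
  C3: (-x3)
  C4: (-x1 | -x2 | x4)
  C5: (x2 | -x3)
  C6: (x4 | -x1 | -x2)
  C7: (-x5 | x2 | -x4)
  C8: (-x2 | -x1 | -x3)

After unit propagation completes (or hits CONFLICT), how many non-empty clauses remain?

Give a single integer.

unit clause [-2] forces x2=F; simplify:
  drop 2 from [2, -3] -> [-3]
  drop 2 from [-5, 2, -4] -> [-5, -4]
  satisfied 4 clause(s); 4 remain; assigned so far: [2]
unit clause [-3] forces x3=F; simplify:
  satisfied 2 clause(s); 2 remain; assigned so far: [2, 3]

Answer: 2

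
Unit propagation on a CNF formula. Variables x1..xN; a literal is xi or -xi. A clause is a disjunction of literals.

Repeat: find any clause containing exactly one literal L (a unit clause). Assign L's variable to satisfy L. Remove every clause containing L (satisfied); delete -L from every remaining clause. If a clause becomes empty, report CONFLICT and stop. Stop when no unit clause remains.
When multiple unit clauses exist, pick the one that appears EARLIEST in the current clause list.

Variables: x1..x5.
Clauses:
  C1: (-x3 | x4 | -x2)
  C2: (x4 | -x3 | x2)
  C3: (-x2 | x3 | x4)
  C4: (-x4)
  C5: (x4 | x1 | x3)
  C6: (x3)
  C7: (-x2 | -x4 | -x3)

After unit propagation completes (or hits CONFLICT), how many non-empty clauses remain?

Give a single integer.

unit clause [-4] forces x4=F; simplify:
  drop 4 from [-3, 4, -2] -> [-3, -2]
  drop 4 from [4, -3, 2] -> [-3, 2]
  drop 4 from [-2, 3, 4] -> [-2, 3]
  drop 4 from [4, 1, 3] -> [1, 3]
  satisfied 2 clause(s); 5 remain; assigned so far: [4]
unit clause [3] forces x3=T; simplify:
  drop -3 from [-3, -2] -> [-2]
  drop -3 from [-3, 2] -> [2]
  satisfied 3 clause(s); 2 remain; assigned so far: [3, 4]
unit clause [-2] forces x2=F; simplify:
  drop 2 from [2] -> [] (empty!)
  satisfied 1 clause(s); 1 remain; assigned so far: [2, 3, 4]
CONFLICT (empty clause)

Answer: 0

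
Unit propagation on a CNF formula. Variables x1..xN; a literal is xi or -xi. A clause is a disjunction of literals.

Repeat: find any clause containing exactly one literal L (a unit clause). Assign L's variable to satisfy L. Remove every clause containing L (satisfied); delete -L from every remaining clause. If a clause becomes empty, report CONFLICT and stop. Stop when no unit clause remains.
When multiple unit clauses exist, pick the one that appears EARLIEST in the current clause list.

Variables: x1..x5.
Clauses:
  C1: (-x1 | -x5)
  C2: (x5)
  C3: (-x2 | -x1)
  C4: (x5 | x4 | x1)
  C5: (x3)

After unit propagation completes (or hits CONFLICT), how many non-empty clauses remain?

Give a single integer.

Answer: 0

Derivation:
unit clause [5] forces x5=T; simplify:
  drop -5 from [-1, -5] -> [-1]
  satisfied 2 clause(s); 3 remain; assigned so far: [5]
unit clause [-1] forces x1=F; simplify:
  satisfied 2 clause(s); 1 remain; assigned so far: [1, 5]
unit clause [3] forces x3=T; simplify:
  satisfied 1 clause(s); 0 remain; assigned so far: [1, 3, 5]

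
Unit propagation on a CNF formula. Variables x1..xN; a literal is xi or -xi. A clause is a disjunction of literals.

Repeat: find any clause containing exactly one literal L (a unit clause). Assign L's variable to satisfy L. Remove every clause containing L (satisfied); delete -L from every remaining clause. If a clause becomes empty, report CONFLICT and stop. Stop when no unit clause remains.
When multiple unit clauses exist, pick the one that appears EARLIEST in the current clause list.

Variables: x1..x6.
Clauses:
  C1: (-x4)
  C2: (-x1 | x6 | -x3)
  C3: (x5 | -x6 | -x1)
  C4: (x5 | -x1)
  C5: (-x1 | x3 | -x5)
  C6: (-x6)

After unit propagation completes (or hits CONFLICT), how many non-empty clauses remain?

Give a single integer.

unit clause [-4] forces x4=F; simplify:
  satisfied 1 clause(s); 5 remain; assigned so far: [4]
unit clause [-6] forces x6=F; simplify:
  drop 6 from [-1, 6, -3] -> [-1, -3]
  satisfied 2 clause(s); 3 remain; assigned so far: [4, 6]

Answer: 3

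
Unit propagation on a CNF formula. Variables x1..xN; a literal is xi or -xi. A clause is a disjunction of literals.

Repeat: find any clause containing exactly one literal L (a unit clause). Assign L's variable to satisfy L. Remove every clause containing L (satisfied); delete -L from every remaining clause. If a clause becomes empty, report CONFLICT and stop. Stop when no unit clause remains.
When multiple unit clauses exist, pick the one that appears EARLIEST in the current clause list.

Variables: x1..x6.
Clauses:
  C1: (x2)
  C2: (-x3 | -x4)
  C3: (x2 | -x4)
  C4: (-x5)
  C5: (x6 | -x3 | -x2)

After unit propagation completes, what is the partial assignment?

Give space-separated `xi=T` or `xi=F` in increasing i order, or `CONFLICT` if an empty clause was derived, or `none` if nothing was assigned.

unit clause [2] forces x2=T; simplify:
  drop -2 from [6, -3, -2] -> [6, -3]
  satisfied 2 clause(s); 3 remain; assigned so far: [2]
unit clause [-5] forces x5=F; simplify:
  satisfied 1 clause(s); 2 remain; assigned so far: [2, 5]

Answer: x2=T x5=F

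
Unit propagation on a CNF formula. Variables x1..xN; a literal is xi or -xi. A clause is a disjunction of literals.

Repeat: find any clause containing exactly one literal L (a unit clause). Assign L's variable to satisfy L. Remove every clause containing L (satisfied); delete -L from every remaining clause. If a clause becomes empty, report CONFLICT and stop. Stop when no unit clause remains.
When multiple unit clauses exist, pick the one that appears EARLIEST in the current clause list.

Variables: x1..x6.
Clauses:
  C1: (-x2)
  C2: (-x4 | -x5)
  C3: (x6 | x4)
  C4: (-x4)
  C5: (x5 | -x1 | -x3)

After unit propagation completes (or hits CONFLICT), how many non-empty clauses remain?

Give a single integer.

Answer: 1

Derivation:
unit clause [-2] forces x2=F; simplify:
  satisfied 1 clause(s); 4 remain; assigned so far: [2]
unit clause [-4] forces x4=F; simplify:
  drop 4 from [6, 4] -> [6]
  satisfied 2 clause(s); 2 remain; assigned so far: [2, 4]
unit clause [6] forces x6=T; simplify:
  satisfied 1 clause(s); 1 remain; assigned so far: [2, 4, 6]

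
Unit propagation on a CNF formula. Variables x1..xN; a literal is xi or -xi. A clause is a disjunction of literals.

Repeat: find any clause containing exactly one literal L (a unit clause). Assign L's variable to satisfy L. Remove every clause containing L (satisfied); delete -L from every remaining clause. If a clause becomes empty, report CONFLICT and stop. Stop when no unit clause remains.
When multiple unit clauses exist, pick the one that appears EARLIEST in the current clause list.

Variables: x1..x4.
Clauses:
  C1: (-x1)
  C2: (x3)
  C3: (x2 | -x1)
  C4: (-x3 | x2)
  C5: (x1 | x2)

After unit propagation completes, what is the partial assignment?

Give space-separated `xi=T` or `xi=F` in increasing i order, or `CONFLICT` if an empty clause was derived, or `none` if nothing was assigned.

unit clause [-1] forces x1=F; simplify:
  drop 1 from [1, 2] -> [2]
  satisfied 2 clause(s); 3 remain; assigned so far: [1]
unit clause [3] forces x3=T; simplify:
  drop -3 from [-3, 2] -> [2]
  satisfied 1 clause(s); 2 remain; assigned so far: [1, 3]
unit clause [2] forces x2=T; simplify:
  satisfied 2 clause(s); 0 remain; assigned so far: [1, 2, 3]

Answer: x1=F x2=T x3=T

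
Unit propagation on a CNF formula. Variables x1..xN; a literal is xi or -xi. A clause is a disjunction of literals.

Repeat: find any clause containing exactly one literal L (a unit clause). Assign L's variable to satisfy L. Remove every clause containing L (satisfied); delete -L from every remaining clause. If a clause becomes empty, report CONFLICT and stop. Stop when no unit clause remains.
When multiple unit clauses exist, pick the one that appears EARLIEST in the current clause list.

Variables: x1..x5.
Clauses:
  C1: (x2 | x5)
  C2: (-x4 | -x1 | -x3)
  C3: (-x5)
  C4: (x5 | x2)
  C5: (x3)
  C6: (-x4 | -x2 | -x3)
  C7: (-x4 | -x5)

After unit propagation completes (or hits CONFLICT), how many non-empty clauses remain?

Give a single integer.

Answer: 0

Derivation:
unit clause [-5] forces x5=F; simplify:
  drop 5 from [2, 5] -> [2]
  drop 5 from [5, 2] -> [2]
  satisfied 2 clause(s); 5 remain; assigned so far: [5]
unit clause [2] forces x2=T; simplify:
  drop -2 from [-4, -2, -3] -> [-4, -3]
  satisfied 2 clause(s); 3 remain; assigned so far: [2, 5]
unit clause [3] forces x3=T; simplify:
  drop -3 from [-4, -1, -3] -> [-4, -1]
  drop -3 from [-4, -3] -> [-4]
  satisfied 1 clause(s); 2 remain; assigned so far: [2, 3, 5]
unit clause [-4] forces x4=F; simplify:
  satisfied 2 clause(s); 0 remain; assigned so far: [2, 3, 4, 5]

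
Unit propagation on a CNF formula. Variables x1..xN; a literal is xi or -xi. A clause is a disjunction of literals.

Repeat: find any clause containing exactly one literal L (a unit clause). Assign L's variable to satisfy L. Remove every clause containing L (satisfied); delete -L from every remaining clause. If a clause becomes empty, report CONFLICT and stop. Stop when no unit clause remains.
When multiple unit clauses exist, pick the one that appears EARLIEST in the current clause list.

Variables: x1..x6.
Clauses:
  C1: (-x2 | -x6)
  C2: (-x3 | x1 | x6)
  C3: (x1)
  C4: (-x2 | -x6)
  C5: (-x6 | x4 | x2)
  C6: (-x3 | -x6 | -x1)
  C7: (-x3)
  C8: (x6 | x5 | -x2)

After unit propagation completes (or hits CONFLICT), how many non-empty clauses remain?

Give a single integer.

unit clause [1] forces x1=T; simplify:
  drop -1 from [-3, -6, -1] -> [-3, -6]
  satisfied 2 clause(s); 6 remain; assigned so far: [1]
unit clause [-3] forces x3=F; simplify:
  satisfied 2 clause(s); 4 remain; assigned so far: [1, 3]

Answer: 4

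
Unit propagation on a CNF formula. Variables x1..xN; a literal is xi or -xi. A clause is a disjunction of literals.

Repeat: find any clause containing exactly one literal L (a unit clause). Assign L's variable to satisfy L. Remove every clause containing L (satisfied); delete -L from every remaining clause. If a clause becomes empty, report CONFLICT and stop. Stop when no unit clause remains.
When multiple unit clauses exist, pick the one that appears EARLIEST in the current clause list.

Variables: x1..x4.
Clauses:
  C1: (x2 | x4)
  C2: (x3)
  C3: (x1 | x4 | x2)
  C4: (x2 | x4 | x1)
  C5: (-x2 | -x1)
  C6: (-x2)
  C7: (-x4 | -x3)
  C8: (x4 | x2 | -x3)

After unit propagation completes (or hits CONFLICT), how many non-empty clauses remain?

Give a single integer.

Answer: 0

Derivation:
unit clause [3] forces x3=T; simplify:
  drop -3 from [-4, -3] -> [-4]
  drop -3 from [4, 2, -3] -> [4, 2]
  satisfied 1 clause(s); 7 remain; assigned so far: [3]
unit clause [-2] forces x2=F; simplify:
  drop 2 from [2, 4] -> [4]
  drop 2 from [1, 4, 2] -> [1, 4]
  drop 2 from [2, 4, 1] -> [4, 1]
  drop 2 from [4, 2] -> [4]
  satisfied 2 clause(s); 5 remain; assigned so far: [2, 3]
unit clause [4] forces x4=T; simplify:
  drop -4 from [-4] -> [] (empty!)
  satisfied 4 clause(s); 1 remain; assigned so far: [2, 3, 4]
CONFLICT (empty clause)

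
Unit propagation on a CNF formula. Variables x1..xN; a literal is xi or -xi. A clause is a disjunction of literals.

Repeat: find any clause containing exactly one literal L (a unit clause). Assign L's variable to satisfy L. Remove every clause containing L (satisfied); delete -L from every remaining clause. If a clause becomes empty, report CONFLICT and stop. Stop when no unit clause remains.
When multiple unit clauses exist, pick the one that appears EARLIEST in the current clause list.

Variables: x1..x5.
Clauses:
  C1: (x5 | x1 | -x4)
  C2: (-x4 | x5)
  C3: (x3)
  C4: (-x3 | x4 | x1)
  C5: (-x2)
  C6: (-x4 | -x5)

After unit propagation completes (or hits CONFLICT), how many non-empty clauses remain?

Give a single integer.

unit clause [3] forces x3=T; simplify:
  drop -3 from [-3, 4, 1] -> [4, 1]
  satisfied 1 clause(s); 5 remain; assigned so far: [3]
unit clause [-2] forces x2=F; simplify:
  satisfied 1 clause(s); 4 remain; assigned so far: [2, 3]

Answer: 4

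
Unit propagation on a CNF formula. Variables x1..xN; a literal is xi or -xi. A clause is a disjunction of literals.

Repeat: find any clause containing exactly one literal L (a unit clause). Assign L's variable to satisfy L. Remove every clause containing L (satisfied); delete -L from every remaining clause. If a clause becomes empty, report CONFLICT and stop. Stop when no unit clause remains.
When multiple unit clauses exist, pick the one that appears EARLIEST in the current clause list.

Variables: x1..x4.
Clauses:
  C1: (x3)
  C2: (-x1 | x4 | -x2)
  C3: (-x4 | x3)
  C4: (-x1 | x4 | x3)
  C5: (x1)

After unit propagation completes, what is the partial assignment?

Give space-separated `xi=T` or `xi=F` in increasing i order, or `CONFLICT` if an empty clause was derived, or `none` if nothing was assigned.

unit clause [3] forces x3=T; simplify:
  satisfied 3 clause(s); 2 remain; assigned so far: [3]
unit clause [1] forces x1=T; simplify:
  drop -1 from [-1, 4, -2] -> [4, -2]
  satisfied 1 clause(s); 1 remain; assigned so far: [1, 3]

Answer: x1=T x3=T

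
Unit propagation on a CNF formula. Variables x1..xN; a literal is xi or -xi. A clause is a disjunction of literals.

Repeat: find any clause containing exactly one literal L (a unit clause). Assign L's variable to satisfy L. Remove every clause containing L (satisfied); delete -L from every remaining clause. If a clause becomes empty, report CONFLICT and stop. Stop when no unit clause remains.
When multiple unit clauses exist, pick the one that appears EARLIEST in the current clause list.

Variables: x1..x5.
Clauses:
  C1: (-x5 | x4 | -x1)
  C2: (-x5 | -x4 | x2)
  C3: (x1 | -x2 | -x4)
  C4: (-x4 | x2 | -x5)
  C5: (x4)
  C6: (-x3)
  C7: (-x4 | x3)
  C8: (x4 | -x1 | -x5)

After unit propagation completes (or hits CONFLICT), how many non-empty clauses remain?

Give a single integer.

Answer: 3

Derivation:
unit clause [4] forces x4=T; simplify:
  drop -4 from [-5, -4, 2] -> [-5, 2]
  drop -4 from [1, -2, -4] -> [1, -2]
  drop -4 from [-4, 2, -5] -> [2, -5]
  drop -4 from [-4, 3] -> [3]
  satisfied 3 clause(s); 5 remain; assigned so far: [4]
unit clause [-3] forces x3=F; simplify:
  drop 3 from [3] -> [] (empty!)
  satisfied 1 clause(s); 4 remain; assigned so far: [3, 4]
CONFLICT (empty clause)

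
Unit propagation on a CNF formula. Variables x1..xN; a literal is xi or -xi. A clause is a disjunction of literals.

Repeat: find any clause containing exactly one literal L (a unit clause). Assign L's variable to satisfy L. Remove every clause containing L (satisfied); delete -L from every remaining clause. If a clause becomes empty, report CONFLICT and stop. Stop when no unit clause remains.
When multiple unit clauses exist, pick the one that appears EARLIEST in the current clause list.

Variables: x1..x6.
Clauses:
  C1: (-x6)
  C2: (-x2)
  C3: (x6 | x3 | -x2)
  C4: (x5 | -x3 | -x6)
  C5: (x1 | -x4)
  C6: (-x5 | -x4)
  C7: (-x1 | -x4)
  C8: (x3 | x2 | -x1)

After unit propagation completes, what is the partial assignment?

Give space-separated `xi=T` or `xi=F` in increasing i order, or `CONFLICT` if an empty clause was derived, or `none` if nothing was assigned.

Answer: x2=F x6=F

Derivation:
unit clause [-6] forces x6=F; simplify:
  drop 6 from [6, 3, -2] -> [3, -2]
  satisfied 2 clause(s); 6 remain; assigned so far: [6]
unit clause [-2] forces x2=F; simplify:
  drop 2 from [3, 2, -1] -> [3, -1]
  satisfied 2 clause(s); 4 remain; assigned so far: [2, 6]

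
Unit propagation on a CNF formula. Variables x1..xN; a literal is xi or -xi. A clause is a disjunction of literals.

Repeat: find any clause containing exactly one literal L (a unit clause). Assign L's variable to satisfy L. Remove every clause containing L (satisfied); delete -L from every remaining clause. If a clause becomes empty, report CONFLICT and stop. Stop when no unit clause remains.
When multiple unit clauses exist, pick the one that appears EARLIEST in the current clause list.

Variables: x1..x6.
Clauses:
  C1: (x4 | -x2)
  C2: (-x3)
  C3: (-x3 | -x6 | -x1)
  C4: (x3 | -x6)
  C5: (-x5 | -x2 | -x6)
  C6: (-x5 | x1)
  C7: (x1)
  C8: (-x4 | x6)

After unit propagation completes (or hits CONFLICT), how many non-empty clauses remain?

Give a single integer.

Answer: 0

Derivation:
unit clause [-3] forces x3=F; simplify:
  drop 3 from [3, -6] -> [-6]
  satisfied 2 clause(s); 6 remain; assigned so far: [3]
unit clause [-6] forces x6=F; simplify:
  drop 6 from [-4, 6] -> [-4]
  satisfied 2 clause(s); 4 remain; assigned so far: [3, 6]
unit clause [1] forces x1=T; simplify:
  satisfied 2 clause(s); 2 remain; assigned so far: [1, 3, 6]
unit clause [-4] forces x4=F; simplify:
  drop 4 from [4, -2] -> [-2]
  satisfied 1 clause(s); 1 remain; assigned so far: [1, 3, 4, 6]
unit clause [-2] forces x2=F; simplify:
  satisfied 1 clause(s); 0 remain; assigned so far: [1, 2, 3, 4, 6]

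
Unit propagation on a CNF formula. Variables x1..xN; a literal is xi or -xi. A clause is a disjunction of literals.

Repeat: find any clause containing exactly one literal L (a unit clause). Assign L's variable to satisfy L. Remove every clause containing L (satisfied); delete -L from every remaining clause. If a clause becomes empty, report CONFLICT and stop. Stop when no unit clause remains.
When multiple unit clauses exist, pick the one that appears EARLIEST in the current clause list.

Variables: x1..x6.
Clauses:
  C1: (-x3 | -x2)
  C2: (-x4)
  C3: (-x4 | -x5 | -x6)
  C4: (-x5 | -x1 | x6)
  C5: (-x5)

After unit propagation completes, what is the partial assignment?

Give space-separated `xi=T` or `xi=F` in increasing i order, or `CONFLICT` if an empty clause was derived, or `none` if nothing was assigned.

Answer: x4=F x5=F

Derivation:
unit clause [-4] forces x4=F; simplify:
  satisfied 2 clause(s); 3 remain; assigned so far: [4]
unit clause [-5] forces x5=F; simplify:
  satisfied 2 clause(s); 1 remain; assigned so far: [4, 5]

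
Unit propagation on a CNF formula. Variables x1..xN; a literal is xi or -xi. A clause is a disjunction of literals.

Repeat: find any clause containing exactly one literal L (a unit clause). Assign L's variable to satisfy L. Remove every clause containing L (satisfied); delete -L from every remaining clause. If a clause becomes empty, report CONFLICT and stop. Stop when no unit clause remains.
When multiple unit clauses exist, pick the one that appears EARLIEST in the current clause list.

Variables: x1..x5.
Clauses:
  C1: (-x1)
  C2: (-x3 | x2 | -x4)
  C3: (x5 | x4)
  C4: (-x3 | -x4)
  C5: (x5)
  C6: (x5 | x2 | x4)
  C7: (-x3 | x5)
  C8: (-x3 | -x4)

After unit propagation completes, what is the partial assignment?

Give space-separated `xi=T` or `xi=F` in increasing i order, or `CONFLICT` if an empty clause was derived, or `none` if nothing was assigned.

Answer: x1=F x5=T

Derivation:
unit clause [-1] forces x1=F; simplify:
  satisfied 1 clause(s); 7 remain; assigned so far: [1]
unit clause [5] forces x5=T; simplify:
  satisfied 4 clause(s); 3 remain; assigned so far: [1, 5]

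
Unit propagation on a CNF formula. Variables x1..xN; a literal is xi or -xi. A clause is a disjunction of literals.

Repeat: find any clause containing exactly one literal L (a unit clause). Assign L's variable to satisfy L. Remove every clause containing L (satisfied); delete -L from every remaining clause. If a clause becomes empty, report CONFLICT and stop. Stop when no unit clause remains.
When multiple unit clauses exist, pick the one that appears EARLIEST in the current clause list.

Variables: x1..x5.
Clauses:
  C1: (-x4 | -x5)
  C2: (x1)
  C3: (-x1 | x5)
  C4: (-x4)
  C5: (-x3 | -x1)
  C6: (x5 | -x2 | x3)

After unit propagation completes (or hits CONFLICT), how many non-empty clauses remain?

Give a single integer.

unit clause [1] forces x1=T; simplify:
  drop -1 from [-1, 5] -> [5]
  drop -1 from [-3, -1] -> [-3]
  satisfied 1 clause(s); 5 remain; assigned so far: [1]
unit clause [5] forces x5=T; simplify:
  drop -5 from [-4, -5] -> [-4]
  satisfied 2 clause(s); 3 remain; assigned so far: [1, 5]
unit clause [-4] forces x4=F; simplify:
  satisfied 2 clause(s); 1 remain; assigned so far: [1, 4, 5]
unit clause [-3] forces x3=F; simplify:
  satisfied 1 clause(s); 0 remain; assigned so far: [1, 3, 4, 5]

Answer: 0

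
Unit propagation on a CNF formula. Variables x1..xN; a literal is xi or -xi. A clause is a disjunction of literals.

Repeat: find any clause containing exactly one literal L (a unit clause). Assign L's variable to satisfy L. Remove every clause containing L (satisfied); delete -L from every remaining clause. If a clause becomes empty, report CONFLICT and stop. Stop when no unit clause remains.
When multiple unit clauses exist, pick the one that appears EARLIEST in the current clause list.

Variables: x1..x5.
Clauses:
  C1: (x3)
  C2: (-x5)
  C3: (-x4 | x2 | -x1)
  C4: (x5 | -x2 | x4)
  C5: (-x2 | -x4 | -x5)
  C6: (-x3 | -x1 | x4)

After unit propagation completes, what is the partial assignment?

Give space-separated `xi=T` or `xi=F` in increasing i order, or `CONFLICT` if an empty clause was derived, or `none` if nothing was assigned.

Answer: x3=T x5=F

Derivation:
unit clause [3] forces x3=T; simplify:
  drop -3 from [-3, -1, 4] -> [-1, 4]
  satisfied 1 clause(s); 5 remain; assigned so far: [3]
unit clause [-5] forces x5=F; simplify:
  drop 5 from [5, -2, 4] -> [-2, 4]
  satisfied 2 clause(s); 3 remain; assigned so far: [3, 5]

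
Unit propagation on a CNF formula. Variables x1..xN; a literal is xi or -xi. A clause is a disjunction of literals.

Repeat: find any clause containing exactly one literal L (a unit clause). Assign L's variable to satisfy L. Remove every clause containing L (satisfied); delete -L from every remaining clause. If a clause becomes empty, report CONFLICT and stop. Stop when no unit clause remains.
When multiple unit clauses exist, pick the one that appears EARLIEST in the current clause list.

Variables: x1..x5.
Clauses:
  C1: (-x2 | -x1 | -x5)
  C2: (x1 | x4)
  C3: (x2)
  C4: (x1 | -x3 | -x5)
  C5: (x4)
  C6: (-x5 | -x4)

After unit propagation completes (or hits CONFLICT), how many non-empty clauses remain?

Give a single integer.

Answer: 0

Derivation:
unit clause [2] forces x2=T; simplify:
  drop -2 from [-2, -1, -5] -> [-1, -5]
  satisfied 1 clause(s); 5 remain; assigned so far: [2]
unit clause [4] forces x4=T; simplify:
  drop -4 from [-5, -4] -> [-5]
  satisfied 2 clause(s); 3 remain; assigned so far: [2, 4]
unit clause [-5] forces x5=F; simplify:
  satisfied 3 clause(s); 0 remain; assigned so far: [2, 4, 5]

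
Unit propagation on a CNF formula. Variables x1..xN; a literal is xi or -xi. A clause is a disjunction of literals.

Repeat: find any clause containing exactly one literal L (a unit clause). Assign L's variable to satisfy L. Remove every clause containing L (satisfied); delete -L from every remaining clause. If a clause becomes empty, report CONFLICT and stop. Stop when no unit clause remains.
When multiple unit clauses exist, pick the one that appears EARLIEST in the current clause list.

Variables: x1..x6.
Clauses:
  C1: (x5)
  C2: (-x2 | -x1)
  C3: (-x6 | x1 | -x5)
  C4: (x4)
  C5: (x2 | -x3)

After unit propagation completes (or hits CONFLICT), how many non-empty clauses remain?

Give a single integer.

Answer: 3

Derivation:
unit clause [5] forces x5=T; simplify:
  drop -5 from [-6, 1, -5] -> [-6, 1]
  satisfied 1 clause(s); 4 remain; assigned so far: [5]
unit clause [4] forces x4=T; simplify:
  satisfied 1 clause(s); 3 remain; assigned so far: [4, 5]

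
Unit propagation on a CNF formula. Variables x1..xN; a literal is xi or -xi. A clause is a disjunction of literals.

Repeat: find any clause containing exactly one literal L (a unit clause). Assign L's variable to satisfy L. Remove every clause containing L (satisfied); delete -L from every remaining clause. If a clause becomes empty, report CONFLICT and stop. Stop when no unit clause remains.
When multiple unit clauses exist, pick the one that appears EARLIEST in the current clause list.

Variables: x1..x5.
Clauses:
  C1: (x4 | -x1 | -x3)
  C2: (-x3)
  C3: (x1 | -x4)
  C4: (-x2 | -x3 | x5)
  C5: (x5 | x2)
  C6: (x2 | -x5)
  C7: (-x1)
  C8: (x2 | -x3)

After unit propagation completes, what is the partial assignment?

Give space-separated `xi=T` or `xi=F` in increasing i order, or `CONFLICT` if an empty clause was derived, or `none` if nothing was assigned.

Answer: x1=F x3=F x4=F

Derivation:
unit clause [-3] forces x3=F; simplify:
  satisfied 4 clause(s); 4 remain; assigned so far: [3]
unit clause [-1] forces x1=F; simplify:
  drop 1 from [1, -4] -> [-4]
  satisfied 1 clause(s); 3 remain; assigned so far: [1, 3]
unit clause [-4] forces x4=F; simplify:
  satisfied 1 clause(s); 2 remain; assigned so far: [1, 3, 4]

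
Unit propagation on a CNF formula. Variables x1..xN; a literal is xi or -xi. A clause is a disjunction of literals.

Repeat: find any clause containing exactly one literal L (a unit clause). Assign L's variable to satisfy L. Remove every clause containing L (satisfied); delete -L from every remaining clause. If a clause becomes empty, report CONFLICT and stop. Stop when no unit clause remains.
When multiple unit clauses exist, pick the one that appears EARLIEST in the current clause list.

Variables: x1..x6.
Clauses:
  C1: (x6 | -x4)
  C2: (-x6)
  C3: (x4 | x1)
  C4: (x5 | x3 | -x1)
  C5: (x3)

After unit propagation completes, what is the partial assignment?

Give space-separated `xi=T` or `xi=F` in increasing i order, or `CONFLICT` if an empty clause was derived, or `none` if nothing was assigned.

Answer: x1=T x3=T x4=F x6=F

Derivation:
unit clause [-6] forces x6=F; simplify:
  drop 6 from [6, -4] -> [-4]
  satisfied 1 clause(s); 4 remain; assigned so far: [6]
unit clause [-4] forces x4=F; simplify:
  drop 4 from [4, 1] -> [1]
  satisfied 1 clause(s); 3 remain; assigned so far: [4, 6]
unit clause [1] forces x1=T; simplify:
  drop -1 from [5, 3, -1] -> [5, 3]
  satisfied 1 clause(s); 2 remain; assigned so far: [1, 4, 6]
unit clause [3] forces x3=T; simplify:
  satisfied 2 clause(s); 0 remain; assigned so far: [1, 3, 4, 6]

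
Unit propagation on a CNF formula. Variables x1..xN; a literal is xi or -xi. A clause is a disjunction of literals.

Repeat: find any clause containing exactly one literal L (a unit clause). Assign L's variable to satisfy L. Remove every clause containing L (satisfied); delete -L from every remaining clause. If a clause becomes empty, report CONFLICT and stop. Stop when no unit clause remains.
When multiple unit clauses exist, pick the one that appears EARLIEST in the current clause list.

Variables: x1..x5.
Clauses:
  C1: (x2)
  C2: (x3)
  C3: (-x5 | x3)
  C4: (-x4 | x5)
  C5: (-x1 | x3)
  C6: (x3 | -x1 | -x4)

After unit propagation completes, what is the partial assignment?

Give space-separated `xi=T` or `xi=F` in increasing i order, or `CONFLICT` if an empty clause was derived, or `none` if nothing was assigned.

Answer: x2=T x3=T

Derivation:
unit clause [2] forces x2=T; simplify:
  satisfied 1 clause(s); 5 remain; assigned so far: [2]
unit clause [3] forces x3=T; simplify:
  satisfied 4 clause(s); 1 remain; assigned so far: [2, 3]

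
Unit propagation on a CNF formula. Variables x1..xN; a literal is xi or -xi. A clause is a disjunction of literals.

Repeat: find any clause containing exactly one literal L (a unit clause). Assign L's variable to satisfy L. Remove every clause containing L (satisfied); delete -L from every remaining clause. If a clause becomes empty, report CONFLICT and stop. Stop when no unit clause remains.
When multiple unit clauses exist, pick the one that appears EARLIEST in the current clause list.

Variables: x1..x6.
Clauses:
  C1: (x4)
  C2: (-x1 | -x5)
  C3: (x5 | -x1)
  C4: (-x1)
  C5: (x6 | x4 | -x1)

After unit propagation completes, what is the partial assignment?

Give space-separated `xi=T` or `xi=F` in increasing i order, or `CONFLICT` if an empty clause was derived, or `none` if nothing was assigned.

unit clause [4] forces x4=T; simplify:
  satisfied 2 clause(s); 3 remain; assigned so far: [4]
unit clause [-1] forces x1=F; simplify:
  satisfied 3 clause(s); 0 remain; assigned so far: [1, 4]

Answer: x1=F x4=T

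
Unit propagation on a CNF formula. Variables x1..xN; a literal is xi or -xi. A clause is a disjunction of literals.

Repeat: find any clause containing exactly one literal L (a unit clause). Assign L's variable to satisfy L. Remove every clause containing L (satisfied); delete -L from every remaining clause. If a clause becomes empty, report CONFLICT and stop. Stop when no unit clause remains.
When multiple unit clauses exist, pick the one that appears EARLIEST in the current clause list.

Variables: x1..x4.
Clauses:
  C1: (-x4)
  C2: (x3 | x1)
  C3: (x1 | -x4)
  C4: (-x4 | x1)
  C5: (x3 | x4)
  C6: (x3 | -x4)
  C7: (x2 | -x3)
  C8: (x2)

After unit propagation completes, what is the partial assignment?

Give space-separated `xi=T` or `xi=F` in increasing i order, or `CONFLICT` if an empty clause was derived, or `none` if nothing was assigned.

Answer: x2=T x3=T x4=F

Derivation:
unit clause [-4] forces x4=F; simplify:
  drop 4 from [3, 4] -> [3]
  satisfied 4 clause(s); 4 remain; assigned so far: [4]
unit clause [3] forces x3=T; simplify:
  drop -3 from [2, -3] -> [2]
  satisfied 2 clause(s); 2 remain; assigned so far: [3, 4]
unit clause [2] forces x2=T; simplify:
  satisfied 2 clause(s); 0 remain; assigned so far: [2, 3, 4]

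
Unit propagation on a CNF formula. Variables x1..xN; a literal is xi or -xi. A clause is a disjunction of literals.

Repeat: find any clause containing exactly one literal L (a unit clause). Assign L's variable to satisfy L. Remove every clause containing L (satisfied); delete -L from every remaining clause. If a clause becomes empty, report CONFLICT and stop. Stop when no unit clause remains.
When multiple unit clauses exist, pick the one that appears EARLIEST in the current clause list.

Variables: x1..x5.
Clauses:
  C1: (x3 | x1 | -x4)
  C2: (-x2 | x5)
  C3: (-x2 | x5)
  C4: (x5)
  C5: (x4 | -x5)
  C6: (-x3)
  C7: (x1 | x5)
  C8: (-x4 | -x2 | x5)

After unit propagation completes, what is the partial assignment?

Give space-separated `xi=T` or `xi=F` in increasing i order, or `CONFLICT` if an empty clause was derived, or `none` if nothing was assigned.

Answer: x1=T x3=F x4=T x5=T

Derivation:
unit clause [5] forces x5=T; simplify:
  drop -5 from [4, -5] -> [4]
  satisfied 5 clause(s); 3 remain; assigned so far: [5]
unit clause [4] forces x4=T; simplify:
  drop -4 from [3, 1, -4] -> [3, 1]
  satisfied 1 clause(s); 2 remain; assigned so far: [4, 5]
unit clause [-3] forces x3=F; simplify:
  drop 3 from [3, 1] -> [1]
  satisfied 1 clause(s); 1 remain; assigned so far: [3, 4, 5]
unit clause [1] forces x1=T; simplify:
  satisfied 1 clause(s); 0 remain; assigned so far: [1, 3, 4, 5]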